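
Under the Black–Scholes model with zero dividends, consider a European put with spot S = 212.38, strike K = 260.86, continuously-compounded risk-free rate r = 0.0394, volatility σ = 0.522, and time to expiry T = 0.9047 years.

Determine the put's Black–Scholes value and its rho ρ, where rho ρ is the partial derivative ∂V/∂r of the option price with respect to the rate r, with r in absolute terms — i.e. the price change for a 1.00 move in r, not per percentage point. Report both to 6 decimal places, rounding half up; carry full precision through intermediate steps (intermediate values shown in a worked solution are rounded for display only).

price = 67.747451
ρ = -164.560907

σ√T = 0.522·√0.9047 = 0.496504
d₁ = (ln(S/K) + (r+σ²/2)T) / (σ√T) = (ln(212.38/260.86) + (0.0394+0.522²/2)·0.9047) / 0.496504 = (-0.205607 + 0.158903) / 0.496504 = -0.094065
d₂ = d₁ − σ√T = -0.094065 − 0.496504 = -0.590569
e^{−rT} = e^{−0.0394·0.9047} = 0.964983
N(−d₁) = 0.537471,  N(−d₂) = 0.722595
Put price V = K·e^{−rT}·N(−d₂) − S·N(−d₁) = 181.895554 − 114.148103 = 67.747451
ρ = −K·T·e^{−rT}·N(−d₂) = -164.560907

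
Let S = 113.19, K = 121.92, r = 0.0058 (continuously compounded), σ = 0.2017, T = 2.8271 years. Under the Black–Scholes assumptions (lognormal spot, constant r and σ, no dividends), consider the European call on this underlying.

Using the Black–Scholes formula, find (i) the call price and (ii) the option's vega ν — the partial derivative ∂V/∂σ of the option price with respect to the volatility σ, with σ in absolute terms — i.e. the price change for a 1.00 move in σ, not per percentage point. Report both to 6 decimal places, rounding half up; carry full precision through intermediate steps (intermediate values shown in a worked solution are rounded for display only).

price = 12.547744
ν = 75.925633

σ√T = 0.2017·√2.8271 = 0.339138
d₁ = (ln(S/K) + (r+σ²/2)T) / (σ√T) = (ln(113.19/121.92) + (0.0058+0.2017²/2)·2.8271) / 0.339138 = (-0.074297 + 0.073904) / 0.339138 = -0.001158
d₂ = d₁ − σ√T = -0.001158 − 0.339138 = -0.340296
e^{−rT} = e^{−0.0058·2.8271} = 0.983737
N(d₁) = 0.499538,  N(d₂) = 0.366817
Call price V = S·N(d₁) − K·e^{−rT}·N(d₂) = 56.542700 − 43.994956 = 12.547744
φ(d₁) = (1/√(2π))·e^{−d₁²/2} = 0.398942
ν = S·φ(d₁)·√T = 75.925633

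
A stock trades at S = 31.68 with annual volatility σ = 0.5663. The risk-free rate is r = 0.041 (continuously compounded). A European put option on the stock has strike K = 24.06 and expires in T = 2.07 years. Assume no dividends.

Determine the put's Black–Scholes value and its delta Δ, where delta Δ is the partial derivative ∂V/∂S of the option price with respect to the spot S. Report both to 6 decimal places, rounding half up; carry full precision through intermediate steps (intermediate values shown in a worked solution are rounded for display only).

σ√T = 0.5663·√2.07 = 0.814764
d₁ = (ln(S/K) + (r+σ²/2)T) / (σ√T) = (ln(31.68/24.06) + (0.041+0.5663²/2)·2.07) / 0.814764 = (0.275135 + 0.416790) / 0.814764 = 0.849234
d₂ = d₁ − σ√T = 0.849234 − 0.814764 = 0.034470
e^{−rT} = e^{−0.041·2.07} = 0.918632
N(−d₁) = 0.197876,  N(−d₂) = 0.486251
Put price V = K·e^{−rT}·N(−d₂) − S·N(−d₁) = 10.747260 − 6.268700 = 4.478560
Δ = −N(−d₁) = -0.197876

price = 4.478560
Δ = -0.197876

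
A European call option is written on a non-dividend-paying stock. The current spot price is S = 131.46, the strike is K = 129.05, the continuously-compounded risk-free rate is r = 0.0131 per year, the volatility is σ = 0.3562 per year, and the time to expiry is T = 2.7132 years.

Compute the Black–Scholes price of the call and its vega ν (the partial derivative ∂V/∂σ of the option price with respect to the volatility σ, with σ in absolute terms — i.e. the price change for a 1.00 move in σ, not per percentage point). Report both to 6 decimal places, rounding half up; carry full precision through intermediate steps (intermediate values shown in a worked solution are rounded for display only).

σ√T = 0.3562·√2.7132 = 0.586725
d₁ = (ln(S/K) + (r+σ²/2)T) / (σ√T) = (ln(131.46/129.05) + (0.0131+0.3562²/2)·2.7132) / 0.586725 = (0.018503 + 0.207666) / 0.586725 = 0.385477
d₂ = d₁ − σ√T = 0.385477 − 0.586725 = -0.201249
e^{−rT} = e^{−0.0131·2.7132} = 0.965081
N(d₁) = 0.650058,  N(d₂) = 0.420252
Call price V = S·N(d₁) − K·e^{−rT}·N(d₂) = 85.456605 − 52.339767 = 33.116838
φ(d₁) = (1/√(2π))·e^{−d₁²/2} = 0.370377
ν = S·φ(d₁)·√T = 80.200708

price = 33.116838
ν = 80.200708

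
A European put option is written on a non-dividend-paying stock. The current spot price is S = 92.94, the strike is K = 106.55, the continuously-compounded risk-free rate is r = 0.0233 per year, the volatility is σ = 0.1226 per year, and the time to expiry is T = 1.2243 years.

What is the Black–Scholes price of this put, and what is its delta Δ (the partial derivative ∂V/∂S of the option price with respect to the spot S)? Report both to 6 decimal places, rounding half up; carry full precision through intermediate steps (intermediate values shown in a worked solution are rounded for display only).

price = 12.219150
Δ = -0.767091

σ√T = 0.1226·√1.2243 = 0.135655
d₁ = (ln(S/K) + (r+σ²/2)T) / (σ√T) = (ln(92.94/106.55) + (0.0233+0.1226²/2)·1.2243) / 0.135655 = (-0.136660 + 0.037727) / 0.135655 = -0.729301
d₂ = d₁ − σ√T = -0.729301 − 0.135655 = -0.864955
e^{−rT} = e^{−0.0233·1.2243} = 0.971877
N(−d₁) = 0.767091,  N(−d₂) = 0.806468
Put price V = K·e^{−rT}·N(−d₂) − S·N(−d₁) = 83.512600 − 71.293449 = 12.219150
Δ = −N(−d₁) = -0.767091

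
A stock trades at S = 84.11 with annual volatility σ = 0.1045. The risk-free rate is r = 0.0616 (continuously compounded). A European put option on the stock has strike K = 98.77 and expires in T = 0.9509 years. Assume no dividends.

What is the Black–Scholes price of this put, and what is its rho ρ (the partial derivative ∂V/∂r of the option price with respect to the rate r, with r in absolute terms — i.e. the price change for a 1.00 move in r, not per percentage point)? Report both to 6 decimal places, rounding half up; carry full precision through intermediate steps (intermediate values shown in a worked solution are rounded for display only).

σ√T = 0.1045·√0.9509 = 0.101902
d₁ = (ln(S/K) + (r+σ²/2)T) / (σ√T) = (ln(84.11/98.77) + (0.0616+0.1045²/2)·0.9509) / 0.101902 = (-0.160668 + 0.063767) / 0.101902 = -0.950921
d₂ = d₁ − σ√T = -0.950921 − 0.101902 = -1.052823
e^{−rT} = e^{−0.0616·0.9509} = 0.943107
N(−d₁) = 0.829178,  N(−d₂) = 0.853789
Put price V = K·e^{−rT}·N(−d₂) − S·N(−d₁) = 79.531031 − 69.742141 = 9.788890
ρ = −K·T·e^{−rT}·N(−d₂) = -75.626058

price = 9.788890
ρ = -75.626058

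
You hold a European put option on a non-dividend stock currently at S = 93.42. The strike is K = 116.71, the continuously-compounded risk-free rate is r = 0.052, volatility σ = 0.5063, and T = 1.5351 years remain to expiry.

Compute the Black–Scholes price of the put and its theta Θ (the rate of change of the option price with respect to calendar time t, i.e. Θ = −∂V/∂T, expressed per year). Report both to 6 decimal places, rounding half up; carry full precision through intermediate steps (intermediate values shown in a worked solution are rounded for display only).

σ√T = 0.5063·√1.5351 = 0.627301
d₁ = (ln(S/K) + (r+σ²/2)T) / (σ√T) = (ln(93.42/116.71) + (0.052+0.5063²/2)·1.5351) / 0.627301 = (-0.222587 + 0.276579) / 0.627301 = 0.086070
d₂ = d₁ − σ√T = 0.086070 − 0.627301 = -0.541231
e^{−rT} = e^{−0.052·1.5351} = 0.923278
N(−d₁) = 0.465705,  N(−d₂) = 0.705826
Put price V = K·e^{−rT}·N(−d₂) − S·N(−d₁) = 76.056793 − 43.506190 = 32.550603
φ(d₁) = (1/√(2π))·e^{−d₁²/2} = 0.397467
Θ = −S·φ(d₁)·σ/(2√T) + r·K·e^{−rT}·N(−d₂) = −7.586665 + 3.954953 = -3.631711

price = 32.550603
Θ = -3.631711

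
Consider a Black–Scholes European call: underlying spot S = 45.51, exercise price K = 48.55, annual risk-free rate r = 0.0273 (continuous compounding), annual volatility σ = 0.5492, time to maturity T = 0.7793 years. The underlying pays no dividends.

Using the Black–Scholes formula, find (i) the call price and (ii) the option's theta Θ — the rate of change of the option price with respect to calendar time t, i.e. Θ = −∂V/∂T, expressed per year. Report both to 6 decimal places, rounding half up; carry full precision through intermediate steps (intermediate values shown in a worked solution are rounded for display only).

price = 7.936131
Θ = -6.062023

σ√T = 0.5492·√0.7793 = 0.484823
d₁ = (ln(S/K) + (r+σ²/2)T) / (σ√T) = (ln(45.51/48.55) + (0.0273+0.5492²/2)·0.7793) / 0.484823 = (-0.064662 + 0.138801) / 0.484823 = 0.152920
d₂ = d₁ − σ√T = 0.152920 − 0.484823 = -0.331902
e^{−rT} = e^{−0.0273·0.7793} = 0.978950
N(d₁) = 0.560769,  N(d₂) = 0.369982
Call price V = S·N(d₁) − K·e^{−rT}·N(d₂) = 25.520619 − 17.584488 = 7.936131
φ(d₁) = (1/√(2π))·e^{−d₁²/2} = 0.394305
Θ = −S·φ(d₁)·σ/(2√T) − r·K·e^{−rT}·N(d₂) = −5.581966 − 0.480057 = -6.062023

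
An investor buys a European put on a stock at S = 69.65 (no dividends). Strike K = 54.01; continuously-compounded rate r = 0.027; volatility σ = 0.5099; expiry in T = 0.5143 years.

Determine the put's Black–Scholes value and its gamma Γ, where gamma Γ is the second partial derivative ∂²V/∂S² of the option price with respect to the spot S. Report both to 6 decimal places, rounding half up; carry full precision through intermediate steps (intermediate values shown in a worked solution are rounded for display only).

price = 2.977311
Γ = 0.010294

σ√T = 0.5099·√0.5143 = 0.365673
d₁ = (ln(S/K) + (r+σ²/2)T) / (σ√T) = (ln(69.65/54.01) + (0.027+0.5099²/2)·0.5143) / 0.365673 = (0.254313 + 0.080745) / 0.365673 = 0.916277
d₂ = d₁ − σ√T = 0.916277 − 0.365673 = 0.550604
e^{−rT} = e^{−0.027·0.5143} = 0.986210
N(−d₁) = 0.179761,  N(−d₂) = 0.290953
Put price V = K·e^{−rT}·N(−d₂) − S·N(−d₁) = 15.497651 − 12.520340 = 2.977311
φ(d₁) = (1/√(2π))·e^{−d₁²/2} = 0.262181
Γ = φ(d₁) / (S·σ·√T) = 0.010294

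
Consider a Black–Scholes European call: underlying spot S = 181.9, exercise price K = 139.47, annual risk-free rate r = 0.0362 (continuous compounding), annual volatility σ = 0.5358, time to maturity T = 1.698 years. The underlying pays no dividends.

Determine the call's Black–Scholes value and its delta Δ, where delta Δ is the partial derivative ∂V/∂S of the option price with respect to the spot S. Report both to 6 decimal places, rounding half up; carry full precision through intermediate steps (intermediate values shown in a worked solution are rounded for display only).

price = 72.473458
Δ = 0.793195

σ√T = 0.5358·√1.698 = 0.698187
d₁ = (ln(S/K) + (r+σ²/2)T) / (σ√T) = (ln(181.9/139.47) + (0.0362+0.5358²/2)·1.698) / 0.698187 = (0.265608 + 0.305200) / 0.698187 = 0.817557
d₂ = d₁ − σ√T = 0.817557 − 0.698187 = 0.119370
e^{−rT} = e^{−0.0362·1.698} = 0.940383
N(d₁) = 0.793195,  N(d₂) = 0.547509
Call price V = S·N(d₁) − K·e^{−rT}·N(d₂) = 144.282159 − 71.808701 = 72.473458
Δ = N(d₁) = 0.793195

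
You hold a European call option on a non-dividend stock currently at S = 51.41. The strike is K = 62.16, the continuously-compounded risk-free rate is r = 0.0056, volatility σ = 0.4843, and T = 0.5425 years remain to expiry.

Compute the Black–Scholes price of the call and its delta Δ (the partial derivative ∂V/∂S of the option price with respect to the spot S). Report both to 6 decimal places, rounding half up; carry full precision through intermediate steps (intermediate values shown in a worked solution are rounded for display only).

σ√T = 0.4843·√0.5425 = 0.356709
d₁ = (ln(S/K) + (r+σ²/2)T) / (σ√T) = (ln(51.41/62.16) + (0.0056+0.4843²/2)·0.5425) / 0.356709 = (-0.189879 + 0.066659) / 0.356709 = -0.345436
d₂ = d₁ − σ√T = -0.345436 − 0.356709 = -0.702145
e^{−rT} = e^{−0.0056·0.5425} = 0.996967
N(d₁) = 0.364883,  N(d₂) = 0.241294
Call price V = S·N(d₁) − K·e^{−rT}·N(d₂) = 18.758648 − 14.953353 = 3.805295
Δ = N(d₁) = 0.364883

price = 3.805295
Δ = 0.364883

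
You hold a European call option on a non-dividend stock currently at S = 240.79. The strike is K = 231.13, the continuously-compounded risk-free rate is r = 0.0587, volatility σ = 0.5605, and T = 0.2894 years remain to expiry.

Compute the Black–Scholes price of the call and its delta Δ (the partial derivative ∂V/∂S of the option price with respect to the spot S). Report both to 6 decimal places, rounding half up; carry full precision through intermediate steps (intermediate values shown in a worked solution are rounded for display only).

σ√T = 0.5605·√0.2894 = 0.301526
d₁ = (ln(S/K) + (r+σ²/2)T) / (σ√T) = (ln(240.79/231.13) + (0.0587+0.5605²/2)·0.2894) / 0.301526 = (0.040945 + 0.062447) / 0.301526 = 0.342894
d₂ = d₁ − σ√T = 0.342894 − 0.301526 = 0.041368
e^{−rT} = e^{−0.0587·0.2894} = 0.983156
N(d₁) = 0.634161,  N(d₂) = 0.516499
Call price V = S·N(d₁) − K·e^{−rT}·N(d₂) = 152.699646 − 117.367545 = 35.332101
Δ = N(d₁) = 0.634161

price = 35.332101
Δ = 0.634161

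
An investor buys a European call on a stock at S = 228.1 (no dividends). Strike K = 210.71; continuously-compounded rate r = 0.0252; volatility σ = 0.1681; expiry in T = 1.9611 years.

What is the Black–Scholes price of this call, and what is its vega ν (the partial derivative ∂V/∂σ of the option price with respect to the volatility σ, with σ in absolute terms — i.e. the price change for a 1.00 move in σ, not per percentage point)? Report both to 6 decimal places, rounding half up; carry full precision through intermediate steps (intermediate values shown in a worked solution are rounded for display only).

σ√T = 0.1681·√1.9611 = 0.235406
d₁ = (ln(S/K) + (r+σ²/2)T) / (σ√T) = (ln(228.1/210.71) + (0.0252+0.1681²/2)·1.9611) / 0.235406 = (0.079301 + 0.077128) / 0.235406 = 0.664507
d₂ = d₁ − σ√T = 0.664507 − 0.235406 = 0.429101
e^{−rT} = e^{−0.0252·1.9611} = 0.951782
N(d₁) = 0.746817,  N(d₂) = 0.666075
Call price V = S·N(d₁) − K·e^{−rT}·N(d₂) = 170.349008 − 133.581331 = 36.767677
φ(d₁) = (1/√(2π))·e^{−d₁²/2} = 0.319907
ν = S·φ(d₁)·√T = 102.187899

price = 36.767677
ν = 102.187899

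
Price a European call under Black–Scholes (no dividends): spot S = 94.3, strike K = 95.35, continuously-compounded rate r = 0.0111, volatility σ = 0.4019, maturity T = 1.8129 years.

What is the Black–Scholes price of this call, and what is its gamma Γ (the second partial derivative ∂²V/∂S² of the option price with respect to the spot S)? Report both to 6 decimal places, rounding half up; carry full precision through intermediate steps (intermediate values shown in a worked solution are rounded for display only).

price = 20.448845
Γ = 0.007502

σ√T = 0.4019·√1.8129 = 0.541134
d₁ = (ln(S/K) + (r+σ²/2)T) / (σ√T) = (ln(94.3/95.35) + (0.0111+0.4019²/2)·1.8129) / 0.541134 = (-0.011073 + 0.166536) / 0.541134 = 0.287291
d₂ = d₁ − σ√T = 0.287291 − 0.541134 = -0.253843
e^{−rT} = e^{−0.0111·1.8129} = 0.980078
N(d₁) = 0.613055,  N(d₂) = 0.399808
Call price V = S·N(d₁) − K·e^{−rT}·N(d₂) = 57.811120 − 37.362275 = 20.448845
φ(d₁) = (1/√(2π))·e^{−d₁²/2} = 0.382814
Γ = φ(d₁) / (S·σ·√T) = 0.007502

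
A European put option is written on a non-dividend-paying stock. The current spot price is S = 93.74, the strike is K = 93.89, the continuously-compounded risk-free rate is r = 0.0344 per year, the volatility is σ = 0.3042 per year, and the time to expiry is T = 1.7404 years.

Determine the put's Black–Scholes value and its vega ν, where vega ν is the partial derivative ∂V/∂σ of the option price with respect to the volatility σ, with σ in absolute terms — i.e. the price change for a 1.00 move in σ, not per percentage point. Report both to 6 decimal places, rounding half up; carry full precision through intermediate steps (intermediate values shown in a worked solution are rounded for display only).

σ√T = 0.3042·√1.7404 = 0.401313
d₁ = (ln(S/K) + (r+σ²/2)T) / (σ√T) = (ln(93.74/93.89) + (0.0344+0.3042²/2)·1.7404) / 0.401313 = (-0.001599 + 0.140396) / 0.401313 = 0.345857
d₂ = d₁ − σ√T = 0.345857 − 0.401313 = -0.055456
e^{−rT} = e^{−0.0344·1.7404} = 0.941887
N(−d₁) = 0.364725,  N(−d₂) = 0.522113
Put price V = K·e^{−rT}·N(−d₂) − S·N(−d₁) = 46.172391 − 34.189326 = 11.983065
φ(d₁) = (1/√(2π))·e^{−d₁²/2} = 0.375782
ν = S·φ(d₁)·√T = 46.471321

price = 11.983065
ν = 46.471321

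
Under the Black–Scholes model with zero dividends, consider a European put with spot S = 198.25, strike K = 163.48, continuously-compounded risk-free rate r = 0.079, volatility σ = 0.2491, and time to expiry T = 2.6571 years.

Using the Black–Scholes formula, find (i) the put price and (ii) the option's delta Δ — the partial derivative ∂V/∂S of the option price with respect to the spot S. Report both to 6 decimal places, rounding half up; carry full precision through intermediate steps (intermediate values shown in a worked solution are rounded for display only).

price = 5.496781
Δ = -0.116063

σ√T = 0.2491·√2.6571 = 0.406048
d₁ = (ln(S/K) + (r+σ²/2)T) / (σ√T) = (ln(198.25/163.48) + (0.079+0.2491²/2)·2.6571) / 0.406048 = (0.192838 + 0.292349) / 0.406048 = 1.194899
d₂ = d₁ − σ√T = 1.194899 − 0.406048 = 0.788851
e^{−rT} = e^{−0.079·2.6571} = 0.810656
N(−d₁) = 0.116063,  N(−d₂) = 0.215100
Put price V = K·e^{−rT}·N(−d₂) − S·N(−d₁) = 28.506318 − 23.009537 = 5.496781
Δ = −N(−d₁) = -0.116063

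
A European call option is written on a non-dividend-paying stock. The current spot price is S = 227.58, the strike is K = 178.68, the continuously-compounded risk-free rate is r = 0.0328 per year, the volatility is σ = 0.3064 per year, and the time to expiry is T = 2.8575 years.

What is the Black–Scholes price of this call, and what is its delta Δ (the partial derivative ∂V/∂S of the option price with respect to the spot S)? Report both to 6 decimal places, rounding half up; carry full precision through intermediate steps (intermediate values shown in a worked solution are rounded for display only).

σ√T = 0.3064·√2.8575 = 0.517943
d₁ = (ln(S/K) + (r+σ²/2)T) / (σ√T) = (ln(227.58/178.68) + (0.0328+0.3064²/2)·2.8575) / 0.517943 = (0.241905 + 0.227858) / 0.517943 = 0.906980
d₂ = d₁ − σ√T = 0.906980 − 0.517943 = 0.389037
e^{−rT} = e^{−0.0328·2.8575} = 0.910532
N(d₁) = 0.817791,  N(d₂) = 0.651376
Call price V = S·N(d₁) − K·e^{−rT}·N(d₂) = 186.112936 − 105.974831 = 80.138105
Δ = N(d₁) = 0.817791

price = 80.138105
Δ = 0.817791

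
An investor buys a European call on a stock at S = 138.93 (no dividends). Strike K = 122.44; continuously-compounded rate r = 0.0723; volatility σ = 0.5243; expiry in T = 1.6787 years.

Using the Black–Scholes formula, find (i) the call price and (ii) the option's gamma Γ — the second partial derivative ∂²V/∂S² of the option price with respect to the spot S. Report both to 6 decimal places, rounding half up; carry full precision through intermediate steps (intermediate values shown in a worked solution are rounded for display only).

price = 50.196162
Γ = 0.003299

σ√T = 0.5243·√1.6787 = 0.679307
d₁ = (ln(S/K) + (r+σ²/2)T) / (σ√T) = (ln(138.93/122.44) + (0.0723+0.5243²/2)·1.6787) / 0.679307 = (0.126349 + 0.352099) / 0.679307 = 0.704318
d₂ = d₁ − σ√T = 0.704318 − 0.679307 = 0.025010
e^{−rT} = e^{−0.0723·1.6787} = 0.885706
N(d₁) = 0.759383,  N(d₂) = 0.509977
Call price V = S·N(d₁) − K·e^{−rT}·N(d₂) = 105.501024 − 55.304862 = 50.196162
φ(d₁) = (1/√(2π))·e^{−d₁²/2} = 0.311309
Γ = φ(d₁) / (S·σ·√T) = 0.003299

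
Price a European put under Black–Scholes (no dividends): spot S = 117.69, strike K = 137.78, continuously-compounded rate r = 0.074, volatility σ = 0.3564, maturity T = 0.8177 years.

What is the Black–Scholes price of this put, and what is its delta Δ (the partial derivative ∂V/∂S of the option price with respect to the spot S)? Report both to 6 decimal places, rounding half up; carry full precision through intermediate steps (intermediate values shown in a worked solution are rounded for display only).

price = 22.540935
Δ = -0.555722

σ√T = 0.3564·√0.8177 = 0.322281
d₁ = (ln(S/K) + (r+σ²/2)T) / (σ√T) = (ln(117.69/137.78) + (0.074+0.3564²/2)·0.8177) / 0.322281 = (-0.157604 + 0.112442) / 0.322281 = -0.140132
d₂ = d₁ − σ√T = -0.140132 − 0.322281 = -0.462413
e^{−rT} = e^{−0.074·0.8177} = 0.941285
N(−d₁) = 0.555722,  N(−d₂) = 0.678107
Put price V = K·e^{−rT}·N(−d₂) − S·N(−d₁) = 87.943869 − 65.402934 = 22.540935
Δ = −N(−d₁) = -0.555722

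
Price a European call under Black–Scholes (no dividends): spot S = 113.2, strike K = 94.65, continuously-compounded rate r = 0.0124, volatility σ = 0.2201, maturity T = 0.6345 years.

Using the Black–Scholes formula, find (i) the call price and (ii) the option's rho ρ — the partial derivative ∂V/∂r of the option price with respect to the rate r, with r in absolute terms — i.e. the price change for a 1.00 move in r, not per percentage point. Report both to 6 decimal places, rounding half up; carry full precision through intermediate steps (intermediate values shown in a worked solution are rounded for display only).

price = 20.615352
ρ = 49.811038

σ√T = 0.2201·√0.6345 = 0.175322
d₁ = (ln(S/K) + (r+σ²/2)T) / (σ√T) = (ln(113.2/94.65) + (0.0124+0.2201²/2)·0.6345) / 0.175322 = (0.178970 + 0.023237) / 0.175322 = 1.153348
d₂ = d₁ − σ√T = 1.153348 − 0.175322 = 0.978026
e^{−rT} = e^{−0.0124·0.6345} = 0.992163
N(d₁) = 0.875616,  N(d₂) = 0.835969
Call price V = S·N(d₁) − K·e^{−rT}·N(d₂) = 99.119746 − 78.504394 = 20.615352
ρ = K·T·e^{−rT}·N(d₂) = 49.811038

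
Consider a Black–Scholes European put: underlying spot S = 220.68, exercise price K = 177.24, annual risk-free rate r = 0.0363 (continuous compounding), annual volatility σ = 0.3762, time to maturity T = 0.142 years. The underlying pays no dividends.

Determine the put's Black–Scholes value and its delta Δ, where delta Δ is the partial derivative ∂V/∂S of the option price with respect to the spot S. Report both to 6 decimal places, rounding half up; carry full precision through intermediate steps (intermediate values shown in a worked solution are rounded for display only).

σ√T = 0.3762·√0.142 = 0.141763
d₁ = (ln(S/K) + (r+σ²/2)T) / (σ√T) = (ln(220.68/177.24) + (0.0363+0.3762²/2)·0.142) / 0.141763 = (0.219209 + 0.015203) / 0.141763 = 1.653548
d₂ = d₁ − σ√T = 1.653548 − 0.141763 = 1.511785
e^{−rT} = e^{−0.0363·0.142} = 0.994859
N(−d₁) = 0.049110,  N(−d₂) = 0.065294
Put price V = K·e^{−rT}·N(−d₂) − S·N(−d₁) = 11.513267 − 10.837534 = 0.675733
Δ = −N(−d₁) = -0.049110

price = 0.675733
Δ = -0.049110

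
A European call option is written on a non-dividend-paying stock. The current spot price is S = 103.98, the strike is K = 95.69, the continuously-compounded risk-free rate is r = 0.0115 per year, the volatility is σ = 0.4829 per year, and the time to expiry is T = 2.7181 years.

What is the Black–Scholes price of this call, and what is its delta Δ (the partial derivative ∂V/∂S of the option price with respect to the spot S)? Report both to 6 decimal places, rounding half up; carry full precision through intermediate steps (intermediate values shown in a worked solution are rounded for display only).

σ√T = 0.4829·√2.7181 = 0.796141
d₁ = (ln(S/K) + (r+σ²/2)T) / (σ√T) = (ln(103.98/95.69) + (0.0115+0.4829²/2)·2.7181) / 0.796141 = (0.083085 + 0.348178) / 0.796141 = 0.541692
d₂ = d₁ − σ√T = 0.541692 − 0.796141 = -0.254449
e^{−rT} = e^{−0.0115·2.7181} = 0.969225
N(d₁) = 0.705985,  N(d₂) = 0.399574
Call price V = S·N(d₁) − K·e^{−rT}·N(d₂) = 73.408280 − 37.058593 = 36.349687
Δ = N(d₁) = 0.705985

price = 36.349687
Δ = 0.705985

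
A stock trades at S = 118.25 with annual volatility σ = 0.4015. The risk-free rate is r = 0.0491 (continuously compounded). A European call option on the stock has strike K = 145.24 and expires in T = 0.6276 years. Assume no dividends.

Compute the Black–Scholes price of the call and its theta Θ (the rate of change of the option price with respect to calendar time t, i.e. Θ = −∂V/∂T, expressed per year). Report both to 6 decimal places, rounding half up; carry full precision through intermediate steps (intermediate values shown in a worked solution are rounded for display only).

σ√T = 0.4015·√0.6276 = 0.318073
d₁ = (ln(S/K) + (r+σ²/2)T) / (σ√T) = (ln(118.25/145.24) + (0.0491+0.4015²/2)·0.6276) / 0.318073 = (-0.205587 + 0.081400) / 0.318073 = -0.390432
d₂ = d₁ − σ√T = -0.390432 − 0.318073 = -0.708506
e^{−rT} = e^{−0.0491·0.6276} = 0.969655
N(d₁) = 0.348108,  N(d₂) = 0.239316
Call price V = S·N(d₁) − K·e^{−rT}·N(d₂) = 41.163816 − 33.703461 = 7.460356
φ(d₁) = (1/√(2π))·e^{−d₁²/2} = 0.369665
Θ = −S·φ(d₁)·σ/(2√T) − r·K·e^{−rT}·N(d₂) = −11.077045 − 1.654840 = -12.731885

price = 7.460356
Θ = -12.731885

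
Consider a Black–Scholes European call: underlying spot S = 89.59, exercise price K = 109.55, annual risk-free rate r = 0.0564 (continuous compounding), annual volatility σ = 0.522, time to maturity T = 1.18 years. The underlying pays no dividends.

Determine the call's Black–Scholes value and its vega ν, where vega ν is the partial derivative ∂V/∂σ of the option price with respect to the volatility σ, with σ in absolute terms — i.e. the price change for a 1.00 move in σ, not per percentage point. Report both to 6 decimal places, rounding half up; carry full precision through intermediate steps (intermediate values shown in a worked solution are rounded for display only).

price = 15.569588
ν = 38.783564

σ√T = 0.522·√1.18 = 0.567037
d₁ = (ln(S/K) + (r+σ²/2)T) / (σ√T) = (ln(89.59/109.55) + (0.0564+0.522²/2)·1.18) / 0.567037 = (-0.201137 + 0.227318) / 0.567037 = 0.046170
d₂ = d₁ − σ√T = 0.046170 − 0.567037 = -0.520867
e^{−rT} = e^{−0.0564·1.18} = 0.935614
N(d₁) = 0.518413,  N(d₂) = 0.301230
Call price V = S·N(d₁) − K·e^{−rT}·N(d₂) = 46.444593 − 30.875005 = 15.569588
φ(d₁) = (1/√(2π))·e^{−d₁²/2} = 0.398517
ν = S·φ(d₁)·√T = 38.783564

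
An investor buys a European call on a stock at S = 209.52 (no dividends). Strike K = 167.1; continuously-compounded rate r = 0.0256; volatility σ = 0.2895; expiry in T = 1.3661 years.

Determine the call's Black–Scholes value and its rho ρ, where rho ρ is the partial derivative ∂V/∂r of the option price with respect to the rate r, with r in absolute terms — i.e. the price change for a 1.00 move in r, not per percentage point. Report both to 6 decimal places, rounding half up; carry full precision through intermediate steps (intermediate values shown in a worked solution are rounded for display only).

price = 55.953361
ρ = 160.178390

σ√T = 0.2895·√1.3661 = 0.338368
d₁ = (ln(S/K) + (r+σ²/2)T) / (σ√T) = (ln(209.52/167.1) + (0.0256+0.2895²/2)·1.3661) / 0.338368 = (0.226227 + 0.092219) / 0.338368 = 0.941121
d₂ = d₁ − σ√T = 0.941121 − 0.338368 = 0.602752
e^{−rT} = e^{−0.0256·1.3661} = 0.965632
N(d₁) = 0.826678,  N(d₂) = 0.726663
Call price V = S·N(d₁) − K·e^{−rT}·N(d₂) = 173.205678 − 117.252317 = 55.953361
ρ = K·T·e^{−rT}·N(d₂) = 160.178390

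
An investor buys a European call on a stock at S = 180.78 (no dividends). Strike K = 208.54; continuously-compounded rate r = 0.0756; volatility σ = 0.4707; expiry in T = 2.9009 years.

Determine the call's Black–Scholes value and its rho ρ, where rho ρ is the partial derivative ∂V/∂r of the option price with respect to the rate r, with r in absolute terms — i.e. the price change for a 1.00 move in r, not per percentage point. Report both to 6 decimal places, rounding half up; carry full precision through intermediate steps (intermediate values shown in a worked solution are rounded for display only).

σ√T = 0.4707·√2.9009 = 0.801698
d₁ = (ln(S/K) + (r+σ²/2)T) / (σ√T) = (ln(180.78/208.54) + (0.0756+0.4707²/2)·2.9009) / 0.801698 = (-0.142850 + 0.540668) / 0.801698 = 0.496219
d₂ = d₁ − σ√T = 0.496219 − 0.801698 = -0.305479
e^{−rT} = e^{−0.0756·2.9009} = 0.803074
N(d₁) = 0.690130,  N(d₂) = 0.380001
Call price V = S·N(d₁) − K·e^{−rT}·N(d₂) = 124.761704 − 63.639918 = 61.121786
ρ = K·T·e^{−rT}·N(d₂) = 184.613039

price = 61.121786
ρ = 184.613039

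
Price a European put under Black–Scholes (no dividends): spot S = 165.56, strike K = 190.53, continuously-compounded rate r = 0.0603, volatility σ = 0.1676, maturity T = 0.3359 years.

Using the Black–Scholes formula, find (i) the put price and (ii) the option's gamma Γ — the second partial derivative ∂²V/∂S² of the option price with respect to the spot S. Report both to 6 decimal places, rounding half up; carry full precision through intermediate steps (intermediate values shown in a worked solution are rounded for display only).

σ√T = 0.1676·√0.3359 = 0.097136
d₁ = (ln(S/K) + (r+σ²/2)T) / (σ√T) = (ln(165.56/190.53) + (0.0603+0.1676²/2)·0.3359) / 0.097136 = (-0.140476 + 0.024972) / 0.097136 = -1.189094
d₂ = d₁ − σ√T = -1.189094 − 0.097136 = -1.286230
e^{−rT} = e^{−0.0603·0.3359} = 0.979949
N(−d₁) = 0.882799,  N(−d₂) = 0.900819
Put price V = K·e^{−rT}·N(−d₂) − S·N(−d₁) = 168.191554 − 146.156158 = 22.035396
φ(d₁) = (1/√(2π))·e^{−d₁²/2} = 0.196732
Γ = φ(d₁) / (S·σ·√T) = 0.012233

price = 22.035396
Γ = 0.012233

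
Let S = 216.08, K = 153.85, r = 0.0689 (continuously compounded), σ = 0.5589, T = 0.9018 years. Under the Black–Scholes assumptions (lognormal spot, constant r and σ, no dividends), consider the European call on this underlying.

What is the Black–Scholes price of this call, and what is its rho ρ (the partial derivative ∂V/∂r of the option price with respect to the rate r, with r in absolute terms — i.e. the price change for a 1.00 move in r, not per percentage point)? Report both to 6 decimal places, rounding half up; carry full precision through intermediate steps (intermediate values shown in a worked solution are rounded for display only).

price = 83.408958
ρ = 89.772602

σ√T = 0.5589·√0.9018 = 0.530749
d₁ = (ln(S/K) + (r+σ²/2)T) / (σ√T) = (ln(216.08/153.85) + (0.0689+0.5589²/2)·0.9018) / 0.530749 = (0.339671 + 0.202981) / 0.530749 = 1.022427
d₂ = d₁ − σ√T = 1.022427 − 0.530749 = 0.491677
e^{−rT} = e^{−0.0689·0.9018} = 0.939757
N(d₁) = 0.846710,  N(d₂) = 0.688526
Call price V = S·N(d₁) − K·e^{−rT}·N(d₂) = 182.957197 − 99.548239 = 83.408958
ρ = K·T·e^{−rT}·N(d₂) = 89.772602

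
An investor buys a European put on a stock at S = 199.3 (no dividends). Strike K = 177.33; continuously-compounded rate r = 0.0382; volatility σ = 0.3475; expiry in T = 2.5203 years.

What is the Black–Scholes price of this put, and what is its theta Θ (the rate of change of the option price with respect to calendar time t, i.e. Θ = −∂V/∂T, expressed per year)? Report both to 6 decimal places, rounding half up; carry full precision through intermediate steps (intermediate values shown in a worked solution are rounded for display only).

σ√T = 0.3475·√2.5203 = 0.551672
d₁ = (ln(S/K) + (r+σ²/2)T) / (σ√T) = (ln(199.3/177.33) + (0.0382+0.3475²/2)·2.5203) / 0.551672 = (0.116799 + 0.248446) / 0.551672 = 0.662070
d₂ = d₁ − σ√T = 0.662070 − 0.551672 = 0.110398
e^{−rT} = e^{−0.0382·2.5203} = 0.908214
N(−d₁) = 0.253963,  N(−d₂) = 0.456047
Put price V = K·e^{−rT}·N(−d₂) − S·N(−d₁) = 73.447991 − 50.614885 = 22.833106
φ(d₁) = (1/√(2π))·e^{−d₁²/2} = 0.320425
Θ = −S·φ(d₁)·σ/(2√T) + r·K·e^{−rT}·N(−d₂) = −6.989282 + 2.805713 = -4.183569

price = 22.833106
Θ = -4.183569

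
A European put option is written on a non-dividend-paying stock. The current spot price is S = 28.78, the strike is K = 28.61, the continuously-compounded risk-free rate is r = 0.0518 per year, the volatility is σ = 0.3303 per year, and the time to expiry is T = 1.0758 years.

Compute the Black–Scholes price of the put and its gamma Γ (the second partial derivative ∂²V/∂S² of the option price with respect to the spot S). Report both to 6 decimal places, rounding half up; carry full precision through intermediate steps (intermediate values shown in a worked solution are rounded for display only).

σ√T = 0.3303·√1.0758 = 0.342590
d₁ = (ln(S/K) + (r+σ²/2)T) / (σ√T) = (ln(28.78/28.61) + (0.0518+0.3303²/2)·1.0758) / 0.342590 = (0.005924 + 0.114410) / 0.342590 = 0.351250
d₂ = d₁ − σ√T = 0.351250 − 0.342590 = 0.008660
e^{−rT} = e^{−0.0518·1.0758} = 0.945798
N(−d₁) = 0.362700,  N(−d₂) = 0.496545
Put price V = K·e^{−rT}·N(−d₂) − S·N(−d₁) = 13.436149 − 10.438516 = 2.997633
φ(d₁) = (1/√(2π))·e^{−d₁²/2} = 0.375076
Γ = φ(d₁) / (S·σ·√T) = 0.038041

price = 2.997633
Γ = 0.038041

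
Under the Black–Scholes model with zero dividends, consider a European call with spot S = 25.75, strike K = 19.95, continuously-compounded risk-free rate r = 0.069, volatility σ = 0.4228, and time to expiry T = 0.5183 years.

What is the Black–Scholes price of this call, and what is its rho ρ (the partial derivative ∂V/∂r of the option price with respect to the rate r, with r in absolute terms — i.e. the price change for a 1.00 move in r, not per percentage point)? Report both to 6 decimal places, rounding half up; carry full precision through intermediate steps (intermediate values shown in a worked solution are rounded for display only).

σ√T = 0.4228·√0.5183 = 0.304387
d₁ = (ln(S/K) + (r+σ²/2)T) / (σ√T) = (ln(25.75/19.95) + (0.069+0.4228²/2)·0.5183) / 0.304387 = (0.255205 + 0.082088) / 0.304387 = 1.108110
d₂ = d₁ − σ√T = 1.108110 − 0.304387 = 0.803723
e^{−rT} = e^{−0.069·0.5183} = 0.964869
N(d₁) = 0.866093,  N(d₂) = 0.789222
Call price V = S·N(d₁) − K·e^{−rT}·N(d₂) = 22.301889 − 15.191837 = 7.110052
ρ = K·T·e^{−rT}·N(d₂) = 7.873929

price = 7.110052
ρ = 7.873929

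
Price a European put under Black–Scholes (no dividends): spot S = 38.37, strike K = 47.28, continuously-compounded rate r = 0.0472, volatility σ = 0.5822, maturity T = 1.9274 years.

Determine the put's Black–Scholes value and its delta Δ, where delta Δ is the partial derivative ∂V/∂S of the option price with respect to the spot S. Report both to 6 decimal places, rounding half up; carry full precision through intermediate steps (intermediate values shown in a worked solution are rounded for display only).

price = 15.324643
Δ = -0.398070

σ√T = 0.5822·√1.9274 = 0.808273
d₁ = (ln(S/K) + (r+σ²/2)T) / (σ√T) = (ln(38.37/47.28) + (0.0472+0.5822²/2)·1.9274) / 0.808273 = (-0.208811 + 0.417626) / 0.808273 = 0.258346
d₂ = d₁ − σ√T = 0.258346 − 0.808273 = -0.549927
e^{−rT} = e^{−0.0472·1.9274} = 0.913042
N(−d₁) = 0.398070,  N(−d₂) = 0.708815
Put price V = K·e^{−rT}·N(−d₂) − S·N(−d₁) = 30.598579 − 15.273937 = 15.324643
Δ = −N(−d₁) = -0.398070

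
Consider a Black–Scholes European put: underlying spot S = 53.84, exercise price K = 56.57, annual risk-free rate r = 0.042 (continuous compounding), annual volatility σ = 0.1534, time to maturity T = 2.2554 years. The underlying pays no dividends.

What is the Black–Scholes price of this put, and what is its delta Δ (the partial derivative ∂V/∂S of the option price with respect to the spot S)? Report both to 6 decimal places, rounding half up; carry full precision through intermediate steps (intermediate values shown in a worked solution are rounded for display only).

σ√T = 0.1534·√2.2554 = 0.230376
d₁ = (ln(S/K) + (r+σ²/2)T) / (σ√T) = (ln(53.84/56.57) + (0.042+0.1534²/2)·2.2554) / 0.230376 = (-0.049462 + 0.121263) / 0.230376 = 0.311670
d₂ = d₁ − σ√T = 0.311670 − 0.230376 = 0.081294
e^{−rT} = e^{−0.042·2.2554} = 0.909621
N(−d₁) = 0.377646,  N(−d₂) = 0.467604
Put price V = K·e^{−rT}·N(−d₂) − S·N(−d₁) = 24.061639 − 20.332448 = 3.729192
Δ = −N(−d₁) = -0.377646

price = 3.729192
Δ = -0.377646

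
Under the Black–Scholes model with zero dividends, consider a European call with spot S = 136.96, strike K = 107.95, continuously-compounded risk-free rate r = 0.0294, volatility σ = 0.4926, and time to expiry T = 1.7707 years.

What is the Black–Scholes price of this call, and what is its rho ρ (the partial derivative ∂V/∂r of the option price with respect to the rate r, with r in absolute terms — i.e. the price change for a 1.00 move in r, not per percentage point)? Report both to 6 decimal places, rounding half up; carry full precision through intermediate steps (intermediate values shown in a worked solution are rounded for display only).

σ√T = 0.4926·√1.7707 = 0.655491
d₁ = (ln(S/K) + (r+σ²/2)T) / (σ√T) = (ln(136.96/107.95) + (0.0294+0.4926²/2)·1.7707) / 0.655491 = (0.238021 + 0.266893) / 0.655491 = 0.770283
d₂ = d₁ − σ√T = 0.770283 − 0.655491 = 0.114792
e^{−rT} = e^{−0.0294·1.7707} = 0.949273
N(d₁) = 0.779434,  N(d₂) = 0.545695
Call price V = S·N(d₁) − K·e^{−rT}·N(d₂) = 106.751275 − 55.919563 = 50.831712
ρ = K·T·e^{−rT}·N(d₂) = 99.016771

price = 50.831712
ρ = 99.016771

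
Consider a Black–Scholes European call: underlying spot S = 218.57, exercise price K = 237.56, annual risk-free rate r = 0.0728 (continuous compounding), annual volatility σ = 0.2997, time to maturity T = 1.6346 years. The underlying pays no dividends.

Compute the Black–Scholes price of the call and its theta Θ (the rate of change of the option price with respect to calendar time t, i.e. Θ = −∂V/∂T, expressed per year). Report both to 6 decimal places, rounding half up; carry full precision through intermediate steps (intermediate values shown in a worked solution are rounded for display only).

σ√T = 0.2997·√1.6346 = 0.383171
d₁ = (ln(S/K) + (r+σ²/2)T) / (σ√T) = (ln(218.57/237.56) + (0.0728+0.2997²/2)·1.6346) / 0.383171 = (-0.083314 + 0.192409) / 0.383171 = 0.284716
d₂ = d₁ − σ√T = 0.284716 − 0.383171 = -0.098455
e^{−rT} = e^{−0.0728·1.6346} = 0.887809
N(d₁) = 0.612069,  N(d₂) = 0.460786
Call price V = S·N(d₁) − K·e^{−rT}·N(d₂) = 133.779965 − 97.183308 = 36.596657
φ(d₁) = (1/√(2π))·e^{−d₁²/2} = 0.383096
Θ = −S·φ(d₁)·σ/(2√T) − r·K·e^{−rT}·N(d₂) = −9.814065 − 7.074945 = -16.889010

price = 36.596657
Θ = -16.889010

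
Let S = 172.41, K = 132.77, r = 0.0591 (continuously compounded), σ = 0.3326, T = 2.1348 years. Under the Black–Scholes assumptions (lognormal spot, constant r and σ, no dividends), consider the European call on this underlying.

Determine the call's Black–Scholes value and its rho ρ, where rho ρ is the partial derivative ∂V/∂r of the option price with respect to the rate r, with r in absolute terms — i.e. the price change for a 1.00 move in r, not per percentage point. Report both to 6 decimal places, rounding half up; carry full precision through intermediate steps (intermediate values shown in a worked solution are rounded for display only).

price = 63.572306
ρ = 177.461330

σ√T = 0.3326·√2.1348 = 0.485960
d₁ = (ln(S/K) + (r+σ²/2)T) / (σ√T) = (ln(172.41/132.77) + (0.0591+0.3326²/2)·2.1348) / 0.485960 = (0.261257 + 0.244245) / 0.485960 = 1.040213
d₂ = d₁ − σ√T = 1.040213 − 0.485960 = 0.554253
e^{−rT} = e^{−0.0591·2.1348} = 0.881468
N(d₁) = 0.850880,  N(d₂) = 0.710297
Call price V = S·N(d₁) − K·e^{−rT}·N(d₂) = 146.700154 − 83.127848 = 63.572306
ρ = K·T·e^{−rT}·N(d₂) = 177.461330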